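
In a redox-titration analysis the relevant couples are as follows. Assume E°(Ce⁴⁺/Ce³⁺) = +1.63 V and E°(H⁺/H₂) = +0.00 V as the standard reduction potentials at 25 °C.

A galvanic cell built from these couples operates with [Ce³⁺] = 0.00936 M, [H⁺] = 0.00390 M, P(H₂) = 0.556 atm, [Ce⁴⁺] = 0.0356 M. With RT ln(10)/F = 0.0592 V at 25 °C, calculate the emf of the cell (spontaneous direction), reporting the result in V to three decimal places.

Ce⁴⁺/Ce³⁺ is the cathode (higher E°), H⁺/H₂ the anode: E°cell = +1.63 − (+0.00) = +1.63 V, n = 2.
Overall: 2 Ce⁴⁺(aq) + H₂(g) → 2 Ce³⁺(aq) + 2 H⁺(aq)
Q = [Ce³⁺]^2·[H⁺]^2 / ([Ce⁴⁺]^2·P(H₂)); log Q = -5.723.
E = E° − (0.0592/n) log Q = +1.63 − (0.0592/2)(-5.723) = +1.799 V.

+1.799 V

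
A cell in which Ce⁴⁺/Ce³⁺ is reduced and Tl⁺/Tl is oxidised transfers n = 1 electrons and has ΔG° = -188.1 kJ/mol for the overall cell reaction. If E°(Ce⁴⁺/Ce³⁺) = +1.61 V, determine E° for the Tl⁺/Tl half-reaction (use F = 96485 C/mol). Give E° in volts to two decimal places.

-0.34 V

E°cell = −ΔG°/(nF) = −(-188.1×10³)/((1)(96485)) = +1.950 V.
Since Ce⁴⁺/Ce³⁺ is the cathode and Tl⁺/Tl the anode, E°cell = E°(Ce⁴⁺/Ce³⁺) − E°(Tl⁺/Tl).
So E°(Tl⁺/Tl) = E°(Ce⁴⁺/Ce³⁺) − E°cell = (+1.61) − (+1.950) = -0.34 V.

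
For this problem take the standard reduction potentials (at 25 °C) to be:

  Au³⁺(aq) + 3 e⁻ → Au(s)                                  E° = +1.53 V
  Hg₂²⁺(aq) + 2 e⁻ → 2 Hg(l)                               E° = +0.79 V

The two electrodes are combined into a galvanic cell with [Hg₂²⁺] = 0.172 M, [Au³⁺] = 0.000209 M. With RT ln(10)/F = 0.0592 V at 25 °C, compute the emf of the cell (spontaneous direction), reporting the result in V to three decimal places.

Au³⁺/Au is the cathode (higher E°), Hg₂²⁺/Hg the anode: E°cell = +1.53 − (+0.79) = +0.74 V, n = 6.
Overall: 2 Au³⁺(aq) + 6 Hg(l) → 2 Au(s) + 3 Hg₂²⁺(aq)
Q = [Hg₂²⁺]^3 / ([Au³⁺]^2); log Q = 5.066.
E = E° − (0.0592/n) log Q = +0.74 − (0.0592/6)(5.066) = +0.690 V.

+0.690 V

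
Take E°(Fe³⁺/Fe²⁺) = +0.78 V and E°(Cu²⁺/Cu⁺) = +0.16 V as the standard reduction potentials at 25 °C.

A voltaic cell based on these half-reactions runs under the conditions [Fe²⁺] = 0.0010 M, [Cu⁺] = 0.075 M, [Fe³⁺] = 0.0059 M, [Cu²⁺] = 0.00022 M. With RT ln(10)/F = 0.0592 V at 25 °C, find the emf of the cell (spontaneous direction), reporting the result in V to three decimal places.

Fe³⁺/Fe²⁺ is the cathode (higher E°), Cu²⁺/Cu⁺ the anode: E°cell = +0.78 − (+0.16) = +0.62 V, n = 1.
Overall: Fe³⁺(aq) + Cu⁺(aq) → Fe²⁺(aq) + Cu²⁺(aq)
Q = [Fe²⁺]·[Cu²⁺] / ([Fe³⁺]·[Cu⁺]); log Q = -3.303.
E = E° − (0.0592/n) log Q = +0.62 − (0.0592/1)(-3.303) = +0.816 V.

+0.816 V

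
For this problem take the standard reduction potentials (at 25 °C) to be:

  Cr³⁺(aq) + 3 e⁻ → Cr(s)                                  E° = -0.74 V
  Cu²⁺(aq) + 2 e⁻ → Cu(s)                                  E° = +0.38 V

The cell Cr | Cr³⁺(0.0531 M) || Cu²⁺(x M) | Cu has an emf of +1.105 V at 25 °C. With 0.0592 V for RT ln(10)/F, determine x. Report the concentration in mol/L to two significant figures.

Cu²⁺/Cu is the cathode, Cr³⁺/Cr the anode: E°cell = +1.12 V, n = 6.
Overall reaction: 3 Cu²⁺(aq) + 2 Cr(s) → 3 Cu(s) + 2 Cr³⁺(aq); Q = [Cr³⁺]^2/[Cu²⁺]^3.
From E = E° − (0.0592/n) log Q: log Q = (E° − E)·n/0.0592 = (+1.12 − (+1.105))·6/0.0592 = 1.5203.
So 3·log[Cu²⁺] = 2·log(0.0531) − log Q = -2.5498 − (1.5203) = -4.0701; log[Cu²⁺] = -4.0701 / 3 = -1.3567; [Cu²⁺] = 10^(-1.3567) ≈ 0.044 M.

0.044 M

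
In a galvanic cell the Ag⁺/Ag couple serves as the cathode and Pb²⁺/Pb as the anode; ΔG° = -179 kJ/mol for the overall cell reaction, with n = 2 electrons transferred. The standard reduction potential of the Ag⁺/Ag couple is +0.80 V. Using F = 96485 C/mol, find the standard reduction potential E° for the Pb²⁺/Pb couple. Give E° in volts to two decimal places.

-0.13 V

E°cell = −ΔG°/(nF) = −(-179×10³)/((2)(96485)) = +0.928 V.
Since Ag⁺/Ag is the cathode and Pb²⁺/Pb the anode, E°cell = E°(Ag⁺/Ag) − E°(Pb²⁺/Pb).
So E°(Pb²⁺/Pb) = E°(Ag⁺/Ag) − E°cell = (+0.80) − (+0.928) = -0.13 V.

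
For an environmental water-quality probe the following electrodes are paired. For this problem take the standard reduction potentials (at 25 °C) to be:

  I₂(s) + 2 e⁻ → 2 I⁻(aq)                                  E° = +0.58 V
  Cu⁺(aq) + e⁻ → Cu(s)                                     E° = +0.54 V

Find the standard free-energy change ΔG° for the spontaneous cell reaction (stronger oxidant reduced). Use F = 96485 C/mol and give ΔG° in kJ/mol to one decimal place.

I₂/I⁻ (E° = +0.58 V) is the cathode; Cu⁺/Cu (E° = +0.54 V) is the anode, so E°cell = +0.04 V.
Balancing electrons gives n = 2 (lcm of 2 and 1).
ΔG° = −nFE° = −(2)(96485)(+0.04) = -7,719 J = -7.7 kJ/mol.

-7.7 kJ/mol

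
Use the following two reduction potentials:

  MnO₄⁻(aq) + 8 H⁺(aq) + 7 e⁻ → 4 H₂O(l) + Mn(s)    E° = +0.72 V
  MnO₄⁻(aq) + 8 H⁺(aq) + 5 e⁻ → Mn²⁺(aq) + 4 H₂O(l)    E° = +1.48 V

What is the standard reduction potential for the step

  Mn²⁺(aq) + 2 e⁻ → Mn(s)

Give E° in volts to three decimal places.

Sequential free energies add, so n₃E°₃ = n₁E°₁ + n₂E°₂.
With n₃ = 7, and the known step contributing 5×(+1.48) V, the unknown satisfies 2·E° = 7×(+0.72) − 5×(+1.48) = -2.360.
E° = -2.360 / 2 = -1.180 V.

-1.180 V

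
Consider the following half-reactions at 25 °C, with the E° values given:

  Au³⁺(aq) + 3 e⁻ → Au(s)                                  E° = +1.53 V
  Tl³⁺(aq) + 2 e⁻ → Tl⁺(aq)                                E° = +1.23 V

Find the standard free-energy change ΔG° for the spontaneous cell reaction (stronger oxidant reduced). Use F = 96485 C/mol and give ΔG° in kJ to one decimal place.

-173.7 kJ

Au³⁺/Au (E° = +1.53 V) is the cathode; Tl³⁺/Tl⁺ (E° = +1.23 V) is the anode, so E°cell = +0.30 V.
Balancing electrons gives n = 6 (lcm of 3 and 2).
ΔG° = −nFE° = −(6)(96485)(+0.30) = -173,673 J = -173.7 kJ.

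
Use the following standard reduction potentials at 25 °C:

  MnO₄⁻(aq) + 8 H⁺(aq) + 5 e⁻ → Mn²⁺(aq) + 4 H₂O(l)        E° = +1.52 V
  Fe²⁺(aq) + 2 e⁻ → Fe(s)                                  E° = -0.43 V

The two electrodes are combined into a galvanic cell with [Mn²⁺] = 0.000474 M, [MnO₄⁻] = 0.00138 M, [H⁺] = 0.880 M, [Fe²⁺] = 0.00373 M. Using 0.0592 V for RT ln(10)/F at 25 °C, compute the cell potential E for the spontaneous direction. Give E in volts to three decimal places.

+2.022 V

MnO₄⁻/Mn²⁺ is the cathode (higher E°), Fe²⁺/Fe the anode: E°cell = +1.52 − (-0.43) = +1.95 V, n = 10.
Overall: 2 MnO₄⁻(aq) + 16 H⁺(aq) + 5 Fe(s) → 2 Mn²⁺(aq) + 8 H₂O(l) + 5 Fe²⁺(aq)
Q = [Mn²⁺]^2·[Fe²⁺]^5 / ([MnO₄⁻]^2·[H⁺]^16); log Q = -12.181.
E = E° − (0.0592/n) log Q = +1.95 − (0.0592/10)(-12.181) = +2.022 V.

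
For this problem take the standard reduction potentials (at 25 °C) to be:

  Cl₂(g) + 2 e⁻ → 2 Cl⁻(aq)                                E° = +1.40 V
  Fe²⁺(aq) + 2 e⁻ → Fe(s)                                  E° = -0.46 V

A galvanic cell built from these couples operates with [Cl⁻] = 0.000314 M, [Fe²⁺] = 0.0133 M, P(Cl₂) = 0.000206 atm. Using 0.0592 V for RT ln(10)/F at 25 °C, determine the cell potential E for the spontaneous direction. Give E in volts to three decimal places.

+2.014 V

Cl₂/Cl⁻ is the cathode (higher E°), Fe²⁺/Fe the anode: E°cell = +1.40 − (-0.46) = +1.86 V, n = 2.
Overall: Cl₂(g) + Fe(s) → 2 Cl⁻(aq) + Fe²⁺(aq)
Q = [Cl⁻]^2·[Fe²⁺] / (P(Cl₂)); log Q = -5.196.
E = E° − (0.0592/n) log Q = +1.86 − (0.0592/2)(-5.196) = +2.014 V.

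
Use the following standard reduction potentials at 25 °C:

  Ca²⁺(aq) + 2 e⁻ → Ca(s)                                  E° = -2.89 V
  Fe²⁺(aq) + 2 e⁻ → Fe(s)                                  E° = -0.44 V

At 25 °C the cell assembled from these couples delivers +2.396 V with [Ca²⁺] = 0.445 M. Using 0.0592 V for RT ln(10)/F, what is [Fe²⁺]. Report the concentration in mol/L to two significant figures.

0.0067 M

Fe²⁺/Fe is the cathode, Ca²⁺/Ca the anode: E°cell = +2.45 V, n = 2.
Overall reaction: Fe²⁺(aq) + Ca(s) → Fe(s) + Ca²⁺(aq); Q = [Ca²⁺]^1/[Fe²⁺]^1.
From E = E° − (0.0592/n) log Q: log Q = (E° − E)·n/0.0592 = (+2.45 − (+2.396))·2/0.0592 = 1.8243.
So 1·log[Fe²⁺] = 1·log(0.445) − log Q = -0.3516 − (1.8243) = -2.1759; [Fe²⁺] = 10^(-2.1759) ≈ 0.0067 M.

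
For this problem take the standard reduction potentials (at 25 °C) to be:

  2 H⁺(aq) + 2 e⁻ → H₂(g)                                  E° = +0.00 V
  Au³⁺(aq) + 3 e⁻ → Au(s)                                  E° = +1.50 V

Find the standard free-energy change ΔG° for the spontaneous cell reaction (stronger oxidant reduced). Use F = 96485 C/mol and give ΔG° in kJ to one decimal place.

-868.4 kJ

Au³⁺/Au (E° = +1.50 V) is the cathode; H⁺/H₂ (E° = +0.00 V) is the anode, so E°cell = +1.50 V.
Balancing electrons gives n = 6 (lcm of 3 and 2).
ΔG° = −nFE° = −(6)(96485)(+1.50) = -868,365 J = -868.4 kJ.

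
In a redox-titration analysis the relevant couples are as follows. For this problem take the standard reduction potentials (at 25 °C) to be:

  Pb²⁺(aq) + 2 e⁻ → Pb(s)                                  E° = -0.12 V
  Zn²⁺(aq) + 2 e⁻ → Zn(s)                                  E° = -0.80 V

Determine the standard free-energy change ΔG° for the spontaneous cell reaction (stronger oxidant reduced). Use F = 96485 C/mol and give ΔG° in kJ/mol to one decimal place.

-131.2 kJ/mol

Pb²⁺/Pb (E° = -0.12 V) is the cathode; Zn²⁺/Zn (E° = -0.80 V) is the anode, so E°cell = +0.68 V.
Balancing electrons gives n = 2 (lcm of 2 and 2).
ΔG° = −nFE° = −(2)(96485)(+0.68) = -131,220 J = -131.2 kJ/mol.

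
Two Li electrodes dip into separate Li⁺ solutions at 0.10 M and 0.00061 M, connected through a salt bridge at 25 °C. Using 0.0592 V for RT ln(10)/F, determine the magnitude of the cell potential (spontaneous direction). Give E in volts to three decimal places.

For a concentration cell E°cell = 0. The 0.10 M side is the cathode (reduction is favoured where [Li⁺] is higher).
With n = 1, E = −(0.0592/1) log([Li⁺]ₐₙ/[Li⁺]꜀ₐₜ) = −(0.0592/1) log(0.00061/0.1) = −(0.0592/1)(-2.215) = +0.131 V.

+0.131 V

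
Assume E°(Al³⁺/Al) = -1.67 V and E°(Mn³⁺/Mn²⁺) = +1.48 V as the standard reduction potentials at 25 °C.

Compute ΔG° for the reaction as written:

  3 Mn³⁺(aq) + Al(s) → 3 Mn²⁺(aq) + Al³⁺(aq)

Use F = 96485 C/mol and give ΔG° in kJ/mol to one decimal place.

As written, Mn³⁺/Mn²⁺ is reduced (cathode) and Al³⁺/Al is oxidised (anode), so E°cell = (+1.48) − (-1.67) = +3.15 V.
Balancing electrons gives n = 3.
ΔG° = −nFE° = −(3)(96485)(+3.15) = -911,783 J = -911.8 kJ/mol.

-911.8 kJ/mol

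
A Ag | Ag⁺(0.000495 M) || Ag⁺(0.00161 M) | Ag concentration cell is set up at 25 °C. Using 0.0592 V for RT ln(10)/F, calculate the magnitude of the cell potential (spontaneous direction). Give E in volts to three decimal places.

For a concentration cell E°cell = 0. The 0.00161 M side is the cathode (reduction is favoured where [Ag⁺] is higher).
With n = 1, E = −(0.0592/1) log([Ag⁺]ₐₙ/[Ag⁺]꜀ₐₜ) = −(0.0592/1) log(0.000495/0.00161) = −(0.0592/1)(-0.512) = +0.030 V.

+0.030 V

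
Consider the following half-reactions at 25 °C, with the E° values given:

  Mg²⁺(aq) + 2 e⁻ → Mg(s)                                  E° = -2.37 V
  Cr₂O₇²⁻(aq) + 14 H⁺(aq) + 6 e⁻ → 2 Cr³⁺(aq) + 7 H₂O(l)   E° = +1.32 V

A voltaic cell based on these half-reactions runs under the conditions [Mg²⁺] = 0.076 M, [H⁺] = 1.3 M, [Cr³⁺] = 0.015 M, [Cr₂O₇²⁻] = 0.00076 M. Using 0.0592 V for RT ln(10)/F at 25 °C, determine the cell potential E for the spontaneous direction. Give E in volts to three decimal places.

Cr₂O₇²⁻/Cr³⁺ is the cathode (higher E°), Mg²⁺/Mg the anode: E°cell = +1.32 − (-2.37) = +3.69 V, n = 6.
Overall: Cr₂O₇²⁻(aq) + 14 H⁺(aq) + 3 Mg(s) → 2 Cr³⁺(aq) + 7 H₂O(l) + 3 Mg²⁺(aq)
Q = [Cr³⁺]^2·[Mg²⁺]^3 / ([Cr₂O₇²⁻]·[H⁺]^14); log Q = -5.481.
E = E° − (0.0592/n) log Q = +3.69 − (0.0592/6)(-5.481) = +3.744 V.

+3.744 V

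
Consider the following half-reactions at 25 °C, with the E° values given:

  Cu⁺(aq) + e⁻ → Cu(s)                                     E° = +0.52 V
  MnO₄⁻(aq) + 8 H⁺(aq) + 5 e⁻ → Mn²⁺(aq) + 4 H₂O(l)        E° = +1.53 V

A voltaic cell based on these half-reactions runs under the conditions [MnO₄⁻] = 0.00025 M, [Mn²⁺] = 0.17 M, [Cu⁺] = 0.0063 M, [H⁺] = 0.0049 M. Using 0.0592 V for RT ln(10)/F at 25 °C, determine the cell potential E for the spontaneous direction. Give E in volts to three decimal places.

MnO₄⁻/Mn²⁺ is the cathode (higher E°), Cu⁺/Cu the anode: E°cell = +1.53 − (+0.52) = +1.01 V, n = 5.
Overall: MnO₄⁻(aq) + 8 H⁺(aq) + 5 Cu(s) → Mn²⁺(aq) + 4 H₂O(l) + 5 Cu⁺(aq)
Q = [Mn²⁺]·[Cu⁺]^5 / ([MnO₄⁻]·[H⁺]^8); log Q = 10.308.
E = E° − (0.0592/n) log Q = +1.01 − (0.0592/5)(10.308) = +0.888 V.

+0.888 V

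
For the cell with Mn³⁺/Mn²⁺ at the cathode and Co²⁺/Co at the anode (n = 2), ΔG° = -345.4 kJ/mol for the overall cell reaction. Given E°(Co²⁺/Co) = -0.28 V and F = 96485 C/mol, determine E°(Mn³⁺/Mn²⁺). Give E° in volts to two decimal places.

+1.51 V

E°cell = −ΔG°/(nF) = −(-345.4×10³)/((2)(96485)) = +1.790 V.
Since Mn³⁺/Mn²⁺ is the cathode and Co²⁺/Co the anode, E°cell = E°(Mn³⁺/Mn²⁺) − E°(Co²⁺/Co).
So E°(Mn³⁺/Mn²⁺) = E°cell + E°(Co²⁺/Co) = +1.790 + (-0.28) = +1.51 V.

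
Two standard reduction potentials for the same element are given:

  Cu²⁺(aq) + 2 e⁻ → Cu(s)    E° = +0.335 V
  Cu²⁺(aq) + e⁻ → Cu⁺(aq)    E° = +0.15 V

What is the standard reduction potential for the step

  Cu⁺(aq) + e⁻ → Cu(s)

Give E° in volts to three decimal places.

+0.520 V

Sequential free energies add, so n₃E°₃ = n₁E°₁ + n₂E°₂.
With n₃ = 2, and the known step contributing 1×(+0.15) V, the unknown satisfies 1·E° = 2×(+0.335) − 1×(+0.15) = +0.520.
E° = +0.520 / 1 = +0.520 V.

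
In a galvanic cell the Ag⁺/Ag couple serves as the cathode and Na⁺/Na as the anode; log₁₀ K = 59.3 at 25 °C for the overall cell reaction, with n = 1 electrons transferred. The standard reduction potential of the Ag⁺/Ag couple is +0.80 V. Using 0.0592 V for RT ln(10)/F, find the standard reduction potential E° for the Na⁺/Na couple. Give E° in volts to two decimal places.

E°cell = (0.0592/n)·log K = (0.0592/1)(59.3) = +3.511 V.
Since Ag⁺/Ag is the cathode and Na⁺/Na the anode, E°cell = E°(Ag⁺/Ag) − E°(Na⁺/Na).
So E°(Na⁺/Na) = E°(Ag⁺/Ag) − E°cell = (+0.80) − (+3.511) = -2.71 V.

-2.71 V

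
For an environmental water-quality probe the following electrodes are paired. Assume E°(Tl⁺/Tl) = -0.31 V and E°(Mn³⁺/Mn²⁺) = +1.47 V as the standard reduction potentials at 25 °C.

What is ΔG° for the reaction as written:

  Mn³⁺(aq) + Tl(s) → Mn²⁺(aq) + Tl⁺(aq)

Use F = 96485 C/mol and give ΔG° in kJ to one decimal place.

-171.7 kJ

As written, Mn³⁺/Mn²⁺ is reduced (cathode) and Tl⁺/Tl is oxidised (anode), so E°cell = (+1.47) − (-0.31) = +1.78 V.
Balancing electrons gives n = 1.
ΔG° = −nFE° = −(1)(96485)(+1.78) = -171,743 J = -171.7 kJ.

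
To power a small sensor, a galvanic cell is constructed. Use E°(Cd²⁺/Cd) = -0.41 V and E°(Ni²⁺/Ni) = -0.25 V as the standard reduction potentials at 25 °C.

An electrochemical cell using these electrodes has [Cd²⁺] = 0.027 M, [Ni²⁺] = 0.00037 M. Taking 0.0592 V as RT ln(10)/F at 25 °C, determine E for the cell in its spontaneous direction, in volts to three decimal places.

+0.105 V

Ni²⁺/Ni is the cathode (higher E°), Cd²⁺/Cd the anode: E°cell = -0.25 − (-0.41) = +0.16 V, n = 2.
Overall: Ni²⁺(aq) + Cd(s) → Ni(s) + Cd²⁺(aq)
Q = [Cd²⁺] / ([Ni²⁺]); log Q = 1.863.
E = E° − (0.0592/n) log Q = +0.16 − (0.0592/2)(1.863) = +0.105 V.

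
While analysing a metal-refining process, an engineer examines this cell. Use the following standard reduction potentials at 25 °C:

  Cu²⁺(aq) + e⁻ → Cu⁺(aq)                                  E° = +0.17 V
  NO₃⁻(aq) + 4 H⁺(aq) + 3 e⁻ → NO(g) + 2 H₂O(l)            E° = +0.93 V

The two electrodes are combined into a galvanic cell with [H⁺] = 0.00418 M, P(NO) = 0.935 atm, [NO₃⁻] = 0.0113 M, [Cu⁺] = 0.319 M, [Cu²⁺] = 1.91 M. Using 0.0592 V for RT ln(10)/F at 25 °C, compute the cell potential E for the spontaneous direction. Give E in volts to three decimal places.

NO₃⁻/NO is the cathode (higher E°), Cu²⁺/Cu⁺ the anode: E°cell = +0.93 − (+0.17) = +0.76 V, n = 3.
Overall: NO₃⁻(aq) + 4 H⁺(aq) + 3 Cu⁺(aq) → NO(g) + 2 H₂O(l) + 3 Cu²⁺(aq)
Q = P(NO)·[Cu²⁺]^3 / ([NO₃⁻]·[H⁺]^4·[Cu⁺]^3); log Q = 13.765.
E = E° − (0.0592/n) log Q = +0.76 − (0.0592/3)(13.765) = +0.488 V.

+0.488 V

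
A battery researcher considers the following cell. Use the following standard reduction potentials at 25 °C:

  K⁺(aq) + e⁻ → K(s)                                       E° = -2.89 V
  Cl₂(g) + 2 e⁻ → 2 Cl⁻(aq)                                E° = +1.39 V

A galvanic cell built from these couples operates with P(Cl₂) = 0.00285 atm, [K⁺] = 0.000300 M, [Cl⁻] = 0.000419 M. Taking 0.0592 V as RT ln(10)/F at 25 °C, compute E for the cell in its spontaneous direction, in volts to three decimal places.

+4.613 V

Cl₂/Cl⁻ is the cathode (higher E°), K⁺/K the anode: E°cell = +1.39 − (-2.89) = +4.28 V, n = 2.
Overall: Cl₂(g) + 2 K(s) → 2 Cl⁻(aq) + 2 K⁺(aq)
Q = [Cl⁻]^2·[K⁺]^2 / (P(Cl₂)); log Q = -11.256.
E = E° − (0.0592/n) log Q = +4.28 − (0.0592/2)(-11.256) = +4.613 V.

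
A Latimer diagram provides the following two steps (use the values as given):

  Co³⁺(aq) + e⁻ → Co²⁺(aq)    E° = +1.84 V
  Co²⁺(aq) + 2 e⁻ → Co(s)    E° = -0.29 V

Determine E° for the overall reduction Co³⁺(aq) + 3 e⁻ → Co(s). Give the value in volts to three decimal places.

Since ΔG° = −nFE° is additive over sequential reductions, n₃E°₃ = n₁E°₁ + n₂E°₂.
E°₃ = (1×+1.84 + 2×-0.29) / 3 = (+1.260) / 3 = +0.420 V.
E° values themselves are not directly additive — weighting by electron count is essential.

+0.420 V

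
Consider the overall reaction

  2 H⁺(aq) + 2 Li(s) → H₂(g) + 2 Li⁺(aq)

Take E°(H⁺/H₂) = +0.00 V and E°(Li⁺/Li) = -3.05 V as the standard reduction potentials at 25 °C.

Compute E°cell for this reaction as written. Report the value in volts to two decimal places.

The H⁺/H₂ couple has the higher reduction potential, so it is the cathode; Li⁺/Li is oxidised at the anode.
E°cell = E°(cathode) − E°(anode) = (+0.00) − (-3.05) = +3.05 V.

+3.05 V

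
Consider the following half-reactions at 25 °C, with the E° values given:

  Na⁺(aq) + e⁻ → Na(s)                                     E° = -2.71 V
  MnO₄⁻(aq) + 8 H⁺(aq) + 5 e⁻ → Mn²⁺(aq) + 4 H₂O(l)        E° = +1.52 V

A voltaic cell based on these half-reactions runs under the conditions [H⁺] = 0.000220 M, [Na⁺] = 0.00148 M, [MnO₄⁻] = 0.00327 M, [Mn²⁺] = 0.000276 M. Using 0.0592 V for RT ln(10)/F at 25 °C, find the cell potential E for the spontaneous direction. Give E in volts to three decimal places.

MnO₄⁻/Mn²⁺ is the cathode (higher E°), Na⁺/Na the anode: E°cell = +1.52 − (-2.71) = +4.23 V, n = 5.
Overall: MnO₄⁻(aq) + 8 H⁺(aq) + 5 Na(s) → Mn²⁺(aq) + 4 H₂O(l) + 5 Na⁺(aq)
Q = [Mn²⁺]·[Na⁺]^5 / ([MnO₄⁻]·[H⁺]^8); log Q = 14.038.
E = E° − (0.0592/n) log Q = +4.23 − (0.0592/5)(14.038) = +4.064 V.

+4.064 V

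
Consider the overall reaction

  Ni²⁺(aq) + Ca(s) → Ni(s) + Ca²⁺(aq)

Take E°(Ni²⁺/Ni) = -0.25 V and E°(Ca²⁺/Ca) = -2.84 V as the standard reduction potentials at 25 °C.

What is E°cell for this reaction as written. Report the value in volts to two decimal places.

The Ni²⁺/Ni couple has the higher reduction potential, so it is the cathode; Ca²⁺/Ca is oxidised at the anode.
E°cell = E°(cathode) − E°(anode) = (-0.25) − (-2.84) = +2.59 V.

+2.59 V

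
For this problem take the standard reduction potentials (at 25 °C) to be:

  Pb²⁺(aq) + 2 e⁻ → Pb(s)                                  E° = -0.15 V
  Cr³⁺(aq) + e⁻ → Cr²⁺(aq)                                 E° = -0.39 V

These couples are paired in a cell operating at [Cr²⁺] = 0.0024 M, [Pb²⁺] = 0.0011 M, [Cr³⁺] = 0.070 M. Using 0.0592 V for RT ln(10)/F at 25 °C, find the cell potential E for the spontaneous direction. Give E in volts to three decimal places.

Pb²⁺/Pb is the cathode (higher E°), Cr³⁺/Cr²⁺ the anode: E°cell = -0.15 − (-0.39) = +0.24 V, n = 2.
Overall: Pb²⁺(aq) + 2 Cr²⁺(aq) → Pb(s) + 2 Cr³⁺(aq)
Q = [Cr³⁺]^2 / ([Pb²⁺]·[Cr²⁺]^2); log Q = 5.888.
E = E° − (0.0592/n) log Q = +0.24 − (0.0592/2)(5.888) = +0.066 V.

+0.066 V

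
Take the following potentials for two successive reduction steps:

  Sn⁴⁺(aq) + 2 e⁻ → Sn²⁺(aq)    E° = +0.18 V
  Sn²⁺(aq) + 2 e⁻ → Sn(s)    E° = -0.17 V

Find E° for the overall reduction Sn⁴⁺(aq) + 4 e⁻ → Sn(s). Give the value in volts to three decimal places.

+0.005 V

Adding the free-energy changes (−nFE°) of the two steps gives −n₃FE°₃ = −n₁FE°₁ − n₂FE°₂.
E°₃ = (2×+0.18 + 2×-0.17) / 4 = (+0.020) / 4 = +0.005 V.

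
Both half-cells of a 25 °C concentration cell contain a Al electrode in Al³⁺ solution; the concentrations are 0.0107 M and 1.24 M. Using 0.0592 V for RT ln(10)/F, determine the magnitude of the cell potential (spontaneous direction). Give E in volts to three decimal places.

+0.041 V

For a concentration cell E°cell = 0. The 1.24 M side is the cathode (reduction is favoured where [Al³⁺] is higher).
With n = 3, E = −(0.0592/3) log([Al³⁺]ₐₙ/[Al³⁺]꜀ₐₜ) = −(0.0592/3) log(0.0107/1.24) = −(0.0592/3)(-2.064) = +0.041 V.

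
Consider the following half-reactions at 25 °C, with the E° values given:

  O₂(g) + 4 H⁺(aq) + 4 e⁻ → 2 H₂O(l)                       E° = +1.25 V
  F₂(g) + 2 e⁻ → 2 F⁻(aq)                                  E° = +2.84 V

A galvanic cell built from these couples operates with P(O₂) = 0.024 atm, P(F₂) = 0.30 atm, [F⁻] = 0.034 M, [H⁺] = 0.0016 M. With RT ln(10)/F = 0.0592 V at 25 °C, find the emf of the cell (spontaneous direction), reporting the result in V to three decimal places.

F₂/F⁻ is the cathode (higher E°), O₂/H₂O the anode: E°cell = +2.84 − (+1.25) = +1.59 V, n = 4.
Overall: 2 F₂(g) + 2 H₂O(l) → 4 F⁻(aq) + O₂(g) + 4 H⁺(aq)
Q = [F⁻]^4·P(O₂)·[H⁺]^4 / (P(F₂)^2); log Q = -17.632.
E = E° − (0.0592/n) log Q = +1.59 − (0.0592/4)(-17.632) = +1.851 V.

+1.851 V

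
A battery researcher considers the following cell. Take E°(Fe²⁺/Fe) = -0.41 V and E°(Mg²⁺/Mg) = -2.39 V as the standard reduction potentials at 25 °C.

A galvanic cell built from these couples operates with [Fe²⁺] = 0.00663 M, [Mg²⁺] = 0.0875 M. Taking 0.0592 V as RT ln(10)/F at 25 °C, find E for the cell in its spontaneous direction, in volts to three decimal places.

+1.947 V

Fe²⁺/Fe is the cathode (higher E°), Mg²⁺/Mg the anode: E°cell = -0.41 − (-2.39) = +1.98 V, n = 2.
Overall: Fe²⁺(aq) + Mg(s) → Fe(s) + Mg²⁺(aq)
Q = [Mg²⁺] / ([Fe²⁺]); log Q = 1.120.
E = E° − (0.0592/n) log Q = +1.98 − (0.0592/2)(1.120) = +1.947 V.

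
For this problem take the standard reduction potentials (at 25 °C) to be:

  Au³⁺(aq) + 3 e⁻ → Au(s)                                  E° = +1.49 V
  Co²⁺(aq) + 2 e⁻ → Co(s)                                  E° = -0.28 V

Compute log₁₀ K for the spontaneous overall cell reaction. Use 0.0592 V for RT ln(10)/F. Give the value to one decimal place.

179.4

Cathode: Au³⁺/Au; anode: Co²⁺/Co. E°cell = +1.77 V, n = 6.
log K = nE°cell / 0.0592 = (6)(+1.77) / 0.0592 = 179.4.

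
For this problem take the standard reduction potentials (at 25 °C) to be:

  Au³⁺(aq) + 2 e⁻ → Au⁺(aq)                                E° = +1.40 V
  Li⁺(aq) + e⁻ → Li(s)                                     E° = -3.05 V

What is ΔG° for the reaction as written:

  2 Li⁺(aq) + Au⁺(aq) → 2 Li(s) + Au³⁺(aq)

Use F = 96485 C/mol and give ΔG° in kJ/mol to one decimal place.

+858.7 kJ/mol

As written, Li⁺/Li is reduced (cathode) and Au³⁺/Au⁺ is oxidised (anode), so E°cell = (-3.05) − (+1.40) = -4.45 V.
Balancing electrons gives n = 2.
ΔG° = −nFE° = −(2)(96485)(-4.45) = 858,716 J = +858.7 kJ/mol.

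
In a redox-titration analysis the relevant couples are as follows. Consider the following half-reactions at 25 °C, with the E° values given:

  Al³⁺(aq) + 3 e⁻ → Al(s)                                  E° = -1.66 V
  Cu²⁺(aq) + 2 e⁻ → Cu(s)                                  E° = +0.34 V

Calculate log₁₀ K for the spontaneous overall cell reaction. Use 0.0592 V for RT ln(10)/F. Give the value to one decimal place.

202.7

Cathode: Cu²⁺/Cu; anode: Al³⁺/Al. E°cell = +2.00 V, n = 6.
log K = nE°cell / 0.0592 = (6)(+2.00) / 0.0592 = 202.7.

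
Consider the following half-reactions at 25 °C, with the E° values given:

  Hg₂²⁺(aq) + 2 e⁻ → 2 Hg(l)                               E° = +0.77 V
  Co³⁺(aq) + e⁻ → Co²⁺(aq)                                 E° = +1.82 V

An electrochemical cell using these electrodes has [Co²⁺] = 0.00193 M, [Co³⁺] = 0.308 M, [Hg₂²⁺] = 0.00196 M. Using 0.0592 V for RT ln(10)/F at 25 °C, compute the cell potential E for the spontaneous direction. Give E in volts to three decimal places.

Co³⁺/Co²⁺ is the cathode (higher E°), Hg₂²⁺/Hg the anode: E°cell = +1.82 − (+0.77) = +1.05 V, n = 2.
Overall: 2 Co³⁺(aq) + 2 Hg(l) → 2 Co²⁺(aq) + Hg₂²⁺(aq)
Q = [Co²⁺]^2·[Hg₂²⁺] / ([Co³⁺]^2); log Q = -7.114.
E = E° − (0.0592/n) log Q = +1.05 − (0.0592/2)(-7.114) = +1.261 V.

+1.261 V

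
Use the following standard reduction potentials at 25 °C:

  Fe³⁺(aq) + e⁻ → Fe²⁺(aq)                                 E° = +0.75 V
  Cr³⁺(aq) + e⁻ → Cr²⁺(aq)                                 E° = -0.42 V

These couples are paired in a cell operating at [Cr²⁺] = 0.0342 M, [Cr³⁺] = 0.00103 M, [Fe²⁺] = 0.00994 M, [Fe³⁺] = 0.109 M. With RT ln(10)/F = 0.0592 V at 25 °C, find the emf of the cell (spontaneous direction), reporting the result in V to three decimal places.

+1.322 V

Fe³⁺/Fe²⁺ is the cathode (higher E°), Cr³⁺/Cr²⁺ the anode: E°cell = +0.75 − (-0.42) = +1.17 V, n = 1.
Overall: Fe³⁺(aq) + Cr²⁺(aq) → Fe²⁺(aq) + Cr³⁺(aq)
Q = [Fe²⁺]·[Cr³⁺] / ([Fe³⁺]·[Cr²⁺]); log Q = -2.561.
E = E° − (0.0592/n) log Q = +1.17 − (0.0592/1)(-2.561) = +1.322 V.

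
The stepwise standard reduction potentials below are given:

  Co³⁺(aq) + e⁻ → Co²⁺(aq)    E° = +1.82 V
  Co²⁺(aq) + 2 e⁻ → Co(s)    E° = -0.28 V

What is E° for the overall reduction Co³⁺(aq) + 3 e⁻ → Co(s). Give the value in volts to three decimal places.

Adding the free-energy changes (−nFE°) of the two steps gives −n₃FE°₃ = −n₁FE°₁ − n₂FE°₂.
E°₃ = (1×+1.82 + 2×-0.28) / 3 = (+1.260) / 3 = +0.420 V.

+0.420 V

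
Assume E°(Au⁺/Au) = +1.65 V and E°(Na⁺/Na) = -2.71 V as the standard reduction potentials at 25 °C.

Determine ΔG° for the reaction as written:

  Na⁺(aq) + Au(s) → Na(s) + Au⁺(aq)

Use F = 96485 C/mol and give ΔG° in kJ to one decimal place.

+420.7 kJ

As written, Na⁺/Na is reduced (cathode) and Au⁺/Au is oxidised (anode), so E°cell = (-2.71) − (+1.65) = -4.36 V.
Balancing electrons gives n = 1.
ΔG° = −nFE° = −(1)(96485)(-4.36) = 420,675 J = +420.7 kJ.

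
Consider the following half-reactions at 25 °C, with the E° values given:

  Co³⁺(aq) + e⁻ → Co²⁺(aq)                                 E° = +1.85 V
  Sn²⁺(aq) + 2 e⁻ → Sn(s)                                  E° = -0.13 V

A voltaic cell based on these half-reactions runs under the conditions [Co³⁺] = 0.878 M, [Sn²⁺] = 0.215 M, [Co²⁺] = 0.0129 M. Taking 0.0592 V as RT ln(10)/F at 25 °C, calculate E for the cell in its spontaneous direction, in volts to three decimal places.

+2.108 V

Co³⁺/Co²⁺ is the cathode (higher E°), Sn²⁺/Sn the anode: E°cell = +1.85 − (-0.13) = +1.98 V, n = 2.
Overall: 2 Co³⁺(aq) + Sn(s) → 2 Co²⁺(aq) + Sn²⁺(aq)
Q = [Co²⁺]^2·[Sn²⁺] / ([Co³⁺]^2); log Q = -4.333.
E = E° − (0.0592/n) log Q = +1.98 − (0.0592/2)(-4.333) = +2.108 V.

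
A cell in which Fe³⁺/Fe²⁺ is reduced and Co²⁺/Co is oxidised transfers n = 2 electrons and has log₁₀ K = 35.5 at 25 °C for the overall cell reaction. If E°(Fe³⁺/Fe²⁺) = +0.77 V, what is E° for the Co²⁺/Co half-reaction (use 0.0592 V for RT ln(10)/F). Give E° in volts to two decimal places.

E°cell = (0.0592/n)·log K = (0.0592/2)(35.5) = +1.051 V.
Since Fe³⁺/Fe²⁺ is the cathode and Co²⁺/Co the anode, E°cell = E°(Fe³⁺/Fe²⁺) − E°(Co²⁺/Co).
So E°(Co²⁺/Co) = E°(Fe³⁺/Fe²⁺) − E°cell = (+0.77) − (+1.051) = -0.28 V.

-0.28 V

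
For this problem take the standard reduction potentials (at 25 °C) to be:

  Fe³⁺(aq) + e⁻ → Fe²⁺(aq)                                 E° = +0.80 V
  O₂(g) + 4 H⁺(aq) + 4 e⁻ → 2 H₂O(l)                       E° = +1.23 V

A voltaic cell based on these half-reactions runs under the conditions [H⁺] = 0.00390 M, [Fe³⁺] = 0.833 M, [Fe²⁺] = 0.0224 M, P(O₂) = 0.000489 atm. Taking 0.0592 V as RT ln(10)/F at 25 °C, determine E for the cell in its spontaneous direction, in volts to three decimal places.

O₂/H₂O is the cathode (higher E°), Fe³⁺/Fe²⁺ the anode: E°cell = +1.23 − (+0.80) = +0.43 V, n = 4.
Overall: O₂(g) + 4 H⁺(aq) + 4 Fe²⁺(aq) → 2 H₂O(l) + 4 Fe³⁺(aq)
Q = [Fe³⁺]^4 / (P(O₂)·[H⁺]^4·[Fe²⁺]^4); log Q = 19.228.
E = E° − (0.0592/n) log Q = +0.43 − (0.0592/4)(19.228) = +0.145 V.

+0.145 V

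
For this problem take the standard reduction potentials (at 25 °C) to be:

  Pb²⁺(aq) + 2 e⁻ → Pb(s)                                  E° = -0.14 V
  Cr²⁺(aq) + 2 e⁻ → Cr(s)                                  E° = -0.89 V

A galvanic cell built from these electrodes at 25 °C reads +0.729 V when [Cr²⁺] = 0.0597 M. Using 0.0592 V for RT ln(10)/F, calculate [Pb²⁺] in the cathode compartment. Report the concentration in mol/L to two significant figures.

Pb²⁺/Pb is the cathode, Cr²⁺/Cr the anode: E°cell = +0.75 V, n = 2.
Overall reaction: Pb²⁺(aq) + Cr(s) → Pb(s) + Cr²⁺(aq); Q = [Cr²⁺]^1/[Pb²⁺]^1.
From E = E° − (0.0592/n) log Q: log Q = (E° − E)·n/0.0592 = (+0.75 − (+0.729))·2/0.0592 = 0.7095.
So 1·log[Pb²⁺] = 1·log(0.0597) − log Q = -1.2240 − (0.7095) = -1.9335; [Pb²⁺] = 10^(-1.9335) ≈ 0.012 M.

0.012 M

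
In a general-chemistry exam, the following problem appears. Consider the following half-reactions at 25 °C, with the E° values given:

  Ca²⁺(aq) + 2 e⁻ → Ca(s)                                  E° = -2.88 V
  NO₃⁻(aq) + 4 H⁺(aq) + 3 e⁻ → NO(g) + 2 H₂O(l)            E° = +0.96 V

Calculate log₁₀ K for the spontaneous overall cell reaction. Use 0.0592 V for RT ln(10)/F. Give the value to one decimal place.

Cathode: NO₃⁻/NO; anode: Ca²⁺/Ca. E°cell = +3.84 V, n = 6.
log K = nE°cell / 0.0592 = (6)(+3.84) / 0.0592 = 389.2.

389.2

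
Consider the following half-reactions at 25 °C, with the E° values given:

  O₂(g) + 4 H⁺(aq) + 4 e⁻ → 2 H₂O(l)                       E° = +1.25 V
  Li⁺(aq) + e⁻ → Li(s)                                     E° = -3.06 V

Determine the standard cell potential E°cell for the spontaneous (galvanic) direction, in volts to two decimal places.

The O₂/H₂O couple has the higher reduction potential, so it is the cathode; Li⁺/Li is oxidised at the anode.
E°cell = E°(cathode) − E°(anode) = (+1.25) − (-3.06) = +4.31 V.

+4.31 V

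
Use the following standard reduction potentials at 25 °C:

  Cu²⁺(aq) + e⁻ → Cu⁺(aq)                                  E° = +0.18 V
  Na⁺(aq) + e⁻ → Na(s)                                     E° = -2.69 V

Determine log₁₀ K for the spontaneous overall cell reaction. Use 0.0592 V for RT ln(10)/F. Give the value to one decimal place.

48.5

Cathode: Cu²⁺/Cu⁺; anode: Na⁺/Na. E°cell = +2.87 V, n = 1.
log K = nE°cell / 0.0592 = (1)(+2.87) / 0.0592 = 48.5.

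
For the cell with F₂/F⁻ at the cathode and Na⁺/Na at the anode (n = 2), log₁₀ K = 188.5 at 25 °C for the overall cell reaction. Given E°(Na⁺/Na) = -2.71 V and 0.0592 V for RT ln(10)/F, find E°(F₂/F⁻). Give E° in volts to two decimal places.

E°cell = (0.0592/n)·log K = (0.0592/2)(188.5) = +5.580 V.
Since F₂/F⁻ is the cathode and Na⁺/Na the anode, E°cell = E°(F₂/F⁻) − E°(Na⁺/Na).
So E°(F₂/F⁻) = E°cell + E°(Na⁺/Na) = +5.580 + (-2.71) = +2.87 V.

+2.87 V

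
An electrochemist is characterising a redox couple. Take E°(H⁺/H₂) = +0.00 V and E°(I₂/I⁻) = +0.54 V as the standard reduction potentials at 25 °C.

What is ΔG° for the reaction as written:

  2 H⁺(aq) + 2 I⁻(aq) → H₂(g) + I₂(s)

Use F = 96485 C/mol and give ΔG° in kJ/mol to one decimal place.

+104.2 kJ/mol

As written, H⁺/H₂ is reduced (cathode) and I₂/I⁻ is oxidised (anode), so E°cell = (+0.00) − (+0.54) = -0.54 V.
Balancing electrons gives n = 2.
ΔG° = −nFE° = −(2)(96485)(-0.54) = 104,204 J = +104.2 kJ/mol.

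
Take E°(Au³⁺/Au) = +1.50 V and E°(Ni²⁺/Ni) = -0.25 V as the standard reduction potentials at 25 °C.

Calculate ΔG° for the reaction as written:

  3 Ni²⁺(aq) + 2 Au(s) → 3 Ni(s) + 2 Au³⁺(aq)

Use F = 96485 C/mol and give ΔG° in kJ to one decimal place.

As written, Ni²⁺/Ni is reduced (cathode) and Au³⁺/Au is oxidised (anode), so E°cell = (-0.25) − (+1.50) = -1.75 V.
Balancing electrons gives n = 6.
ΔG° = −nFE° = −(6)(96485)(-1.75) = 1,013,092 J = +1013.1 kJ.

+1013.1 kJ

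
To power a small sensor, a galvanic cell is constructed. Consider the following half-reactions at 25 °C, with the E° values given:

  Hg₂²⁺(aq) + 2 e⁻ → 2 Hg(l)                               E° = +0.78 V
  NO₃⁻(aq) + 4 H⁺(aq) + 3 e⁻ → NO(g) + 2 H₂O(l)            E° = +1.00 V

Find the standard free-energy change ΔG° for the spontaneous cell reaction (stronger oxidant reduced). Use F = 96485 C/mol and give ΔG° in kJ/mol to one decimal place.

-127.4 kJ/mol

NO₃⁻/NO (E° = +1.00 V) is the cathode; Hg₂²⁺/Hg (E° = +0.78 V) is the anode, so E°cell = +0.22 V.
Balancing electrons gives n = 6 (lcm of 3 and 2).
ΔG° = −nFE° = −(6)(96485)(+0.22) = -127,360 J = -127.4 kJ/mol.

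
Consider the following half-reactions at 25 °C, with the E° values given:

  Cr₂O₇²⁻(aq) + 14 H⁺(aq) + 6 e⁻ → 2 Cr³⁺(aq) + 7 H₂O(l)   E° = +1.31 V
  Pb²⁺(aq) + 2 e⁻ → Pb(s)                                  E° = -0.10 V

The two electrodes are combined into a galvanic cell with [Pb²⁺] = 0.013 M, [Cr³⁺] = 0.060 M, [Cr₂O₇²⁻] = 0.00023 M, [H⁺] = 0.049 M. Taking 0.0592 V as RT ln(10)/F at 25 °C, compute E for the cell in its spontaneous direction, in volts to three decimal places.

Cr₂O₇²⁻/Cr³⁺ is the cathode (higher E°), Pb²⁺/Pb the anode: E°cell = +1.31 − (-0.10) = +1.41 V, n = 6.
Overall: Cr₂O₇²⁻(aq) + 14 H⁺(aq) + 3 Pb(s) → 2 Cr³⁺(aq) + 7 H₂O(l) + 3 Pb²⁺(aq)
Q = [Cr³⁺]^2·[Pb²⁺]^3 / ([Cr₂O₇²⁻]·[H⁺]^14); log Q = 13.874.
E = E° − (0.0592/n) log Q = +1.41 − (0.0592/6)(13.874) = +1.273 V.

+1.273 V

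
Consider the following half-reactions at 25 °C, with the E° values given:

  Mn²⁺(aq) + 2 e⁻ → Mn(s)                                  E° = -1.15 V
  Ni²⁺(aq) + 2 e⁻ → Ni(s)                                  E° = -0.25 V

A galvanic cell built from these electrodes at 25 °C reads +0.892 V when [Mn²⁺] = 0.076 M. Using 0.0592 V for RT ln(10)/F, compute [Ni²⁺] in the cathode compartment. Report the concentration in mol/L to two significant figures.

0.041 M

Ni²⁺/Ni is the cathode, Mn²⁺/Mn the anode: E°cell = +0.90 V, n = 2.
Overall reaction: Ni²⁺(aq) + Mn(s) → Ni(s) + Mn²⁺(aq); Q = [Mn²⁺]^1/[Ni²⁺]^1.
From E = E° − (0.0592/n) log Q: log Q = (E° − E)·n/0.0592 = (+0.90 − (+0.892))·2/0.0592 = 0.2703.
So 1·log[Ni²⁺] = 1·log(0.076) − log Q = -1.1192 − (0.2703) = -1.3895; [Ni²⁺] = 10^(-1.3895) ≈ 0.041 M.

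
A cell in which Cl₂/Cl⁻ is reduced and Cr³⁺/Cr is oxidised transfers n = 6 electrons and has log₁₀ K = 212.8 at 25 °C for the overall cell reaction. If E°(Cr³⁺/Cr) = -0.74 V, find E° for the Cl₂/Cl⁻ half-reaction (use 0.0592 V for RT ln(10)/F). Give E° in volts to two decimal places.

+1.36 V

E°cell = (0.0592/n)·log K = (0.0592/6)(212.8) = +2.100 V.
Since Cl₂/Cl⁻ is the cathode and Cr³⁺/Cr the anode, E°cell = E°(Cl₂/Cl⁻) − E°(Cr³⁺/Cr).
So E°(Cl₂/Cl⁻) = E°cell + E°(Cr³⁺/Cr) = +2.100 + (-0.74) = +1.36 V.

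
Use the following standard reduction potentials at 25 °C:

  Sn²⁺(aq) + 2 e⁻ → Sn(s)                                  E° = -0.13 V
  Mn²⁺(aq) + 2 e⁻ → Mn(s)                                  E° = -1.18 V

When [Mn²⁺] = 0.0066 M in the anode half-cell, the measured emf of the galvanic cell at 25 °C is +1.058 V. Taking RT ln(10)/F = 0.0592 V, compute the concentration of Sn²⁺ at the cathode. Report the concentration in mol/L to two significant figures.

0.012 M

Sn²⁺/Sn is the cathode, Mn²⁺/Mn the anode: E°cell = +1.05 V, n = 2.
Overall reaction: Sn²⁺(aq) + Mn(s) → Sn(s) + Mn²⁺(aq); Q = [Mn²⁺]^1/[Sn²⁺]^1.
From E = E° − (0.0592/n) log Q: log Q = (E° − E)·n/0.0592 = (+1.05 − (+1.058))·2/0.0592 = -0.2703.
So 1·log[Sn²⁺] = 1·log(0.0066) − log Q = -2.1805 − (-0.2703) = -1.9102; [Sn²⁺] = 10^(-1.9102) ≈ 0.012 M.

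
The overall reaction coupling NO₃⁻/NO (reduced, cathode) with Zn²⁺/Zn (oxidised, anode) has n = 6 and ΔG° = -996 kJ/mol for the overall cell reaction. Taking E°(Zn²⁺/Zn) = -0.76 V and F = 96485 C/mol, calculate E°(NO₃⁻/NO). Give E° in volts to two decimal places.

+0.96 V

E°cell = −ΔG°/(nF) = −(-996×10³)/((6)(96485)) = +1.720 V.
Since NO₃⁻/NO is the cathode and Zn²⁺/Zn the anode, E°cell = E°(NO₃⁻/NO) − E°(Zn²⁺/Zn).
So E°(NO₃⁻/NO) = E°cell + E°(Zn²⁺/Zn) = +1.720 + (-0.76) = +0.96 V.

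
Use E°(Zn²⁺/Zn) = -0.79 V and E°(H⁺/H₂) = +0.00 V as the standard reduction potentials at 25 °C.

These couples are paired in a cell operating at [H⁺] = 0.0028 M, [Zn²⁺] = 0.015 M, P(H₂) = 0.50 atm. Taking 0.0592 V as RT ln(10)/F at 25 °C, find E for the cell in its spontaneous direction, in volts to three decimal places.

+0.702 V

H⁺/H₂ is the cathode (higher E°), Zn²⁺/Zn the anode: E°cell = +0.00 − (-0.79) = +0.79 V, n = 2.
Overall: 2 H⁺(aq) + Zn(s) → H₂(g) + Zn²⁺(aq)
Q = P(H₂)·[Zn²⁺] / ([H⁺]^2); log Q = 2.981.
E = E° − (0.0592/n) log Q = +0.79 − (0.0592/2)(2.981) = +0.702 V.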